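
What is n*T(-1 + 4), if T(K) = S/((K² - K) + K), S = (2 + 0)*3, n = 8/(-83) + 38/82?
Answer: 2498/10209 ≈ 0.24469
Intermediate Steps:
n = 1249/3403 (n = 8*(-1/83) + 38*(1/82) = -8/83 + 19/41 = 1249/3403 ≈ 0.36703)
S = 6 (S = 2*3 = 6)
T(K) = 6/K² (T(K) = 6/((K² - K) + K) = 6/(K²) = 6/K²)
n*T(-1 + 4) = 1249*(6/(-1 + 4)²)/3403 = 1249*(6/3²)/3403 = 1249*(6*(⅑))/3403 = (1249/3403)*(⅔) = 2498/10209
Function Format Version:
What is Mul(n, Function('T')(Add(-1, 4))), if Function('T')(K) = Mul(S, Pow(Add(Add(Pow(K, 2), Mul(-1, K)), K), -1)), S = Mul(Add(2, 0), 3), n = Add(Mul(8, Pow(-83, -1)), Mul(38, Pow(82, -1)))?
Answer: Rational(2498, 10209) ≈ 0.24469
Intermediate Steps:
n = Rational(1249, 3403) (n = Add(Mul(8, Rational(-1, 83)), Mul(38, Rational(1, 82))) = Add(Rational(-8, 83), Rational(19, 41)) = Rational(1249, 3403) ≈ 0.36703)
S = 6 (S = Mul(2, 3) = 6)
Function('T')(K) = Mul(6, Pow(K, -2)) (Function('T')(K) = Mul(6, Pow(Add(Add(Pow(K, 2), Mul(-1, K)), K), -1)) = Mul(6, Pow(Pow(K, 2), -1)) = Mul(6, Pow(K, -2)))
Mul(n, Function('T')(Add(-1, 4))) = Mul(Rational(1249, 3403), Mul(6, Pow(Add(-1, 4), -2))) = Mul(Rational(1249, 3403), Mul(6, Pow(3, -2))) = Mul(Rational(1249, 3403), Mul(6, Rational(1, 9))) = Mul(Rational(1249, 3403), Rational(2, 3)) = Rational(2498, 10209)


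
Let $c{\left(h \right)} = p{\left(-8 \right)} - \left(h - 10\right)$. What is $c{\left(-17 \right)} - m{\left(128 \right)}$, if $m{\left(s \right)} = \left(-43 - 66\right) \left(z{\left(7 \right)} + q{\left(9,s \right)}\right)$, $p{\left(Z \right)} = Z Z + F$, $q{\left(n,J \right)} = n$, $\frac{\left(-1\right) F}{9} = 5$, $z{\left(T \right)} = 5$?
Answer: $1572$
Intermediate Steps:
$F = -45$ ($F = \left(-9\right) 5 = -45$)
$p{\left(Z \right)} = -45 + Z^{2}$ ($p{\left(Z \right)} = Z Z - 45 = Z^{2} - 45 = -45 + Z^{2}$)
$c{\left(h \right)} = 29 - h$ ($c{\left(h \right)} = \left(-45 + \left(-8\right)^{2}\right) - \left(h - 10\right) = \left(-45 + 64\right) - \left(h - 10\right) = 19 - \left(-10 + h\right) = 29 - h$)
$m{\left(s \right)} = -1526$ ($m{\left(s \right)} = \left(-43 - 66\right) \left(5 + 9\right) = \left(-109\right) 14 = -1526$)
$c{\left(-17 \right)} - m{\left(128 \right)} = \left(29 - -17\right) - -1526 = \left(29 + 17\right) + 1526 = 46 + 1526 = 1572$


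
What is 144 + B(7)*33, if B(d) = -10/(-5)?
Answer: 210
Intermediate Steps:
B(d) = 2 (B(d) = -10*(-⅕) = 2)
144 + B(7)*33 = 144 + 2*33 = 144 + 66 = 210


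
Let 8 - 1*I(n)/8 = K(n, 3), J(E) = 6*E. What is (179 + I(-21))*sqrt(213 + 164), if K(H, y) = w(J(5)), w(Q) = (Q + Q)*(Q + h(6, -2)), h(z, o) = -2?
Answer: -13197*sqrt(377) ≈ -2.5624e+5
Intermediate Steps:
w(Q) = 2*Q*(-2 + Q) (w(Q) = (Q + Q)*(Q - 2) = (2*Q)*(-2 + Q) = 2*Q*(-2 + Q))
K(H, y) = 1680 (K(H, y) = 2*(6*5)*(-2 + 6*5) = 2*30*(-2 + 30) = 2*30*28 = 1680)
I(n) = -13376 (I(n) = 64 - 8*1680 = 64 - 13440 = -13376)
(179 + I(-21))*sqrt(213 + 164) = (179 - 13376)*sqrt(213 + 164) = -13197*sqrt(377)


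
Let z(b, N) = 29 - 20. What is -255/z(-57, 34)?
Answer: -85/3 ≈ -28.333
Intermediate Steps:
z(b, N) = 9
-255/z(-57, 34) = -255/9 = -255*⅑ = -85/3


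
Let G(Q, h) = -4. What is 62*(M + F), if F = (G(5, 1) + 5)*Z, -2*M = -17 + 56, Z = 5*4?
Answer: 31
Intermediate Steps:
Z = 20
M = -39/2 (M = -(-17 + 56)/2 = -½*39 = -39/2 ≈ -19.500)
F = 20 (F = (-4 + 5)*20 = 1*20 = 20)
62*(M + F) = 62*(-39/2 + 20) = 62*(½) = 31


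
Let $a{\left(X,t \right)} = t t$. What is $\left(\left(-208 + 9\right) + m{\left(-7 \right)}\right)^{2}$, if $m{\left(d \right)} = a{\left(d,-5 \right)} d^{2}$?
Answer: $1052676$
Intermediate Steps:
$a{\left(X,t \right)} = t^{2}$
$m{\left(d \right)} = 25 d^{2}$ ($m{\left(d \right)} = \left(-5\right)^{2} d^{2} = 25 d^{2}$)
$\left(\left(-208 + 9\right) + m{\left(-7 \right)}\right)^{2} = \left(\left(-208 + 9\right) + 25 \left(-7\right)^{2}\right)^{2} = \left(-199 + 25 \cdot 49\right)^{2} = \left(-199 + 1225\right)^{2} = 1026^{2} = 1052676$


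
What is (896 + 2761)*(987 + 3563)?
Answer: 16639350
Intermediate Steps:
(896 + 2761)*(987 + 3563) = 3657*4550 = 16639350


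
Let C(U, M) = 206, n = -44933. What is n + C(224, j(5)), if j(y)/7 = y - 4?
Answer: -44727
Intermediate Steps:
j(y) = -28 + 7*y (j(y) = 7*(y - 4) = 7*(-4 + y) = -28 + 7*y)
n + C(224, j(5)) = -44933 + 206 = -44727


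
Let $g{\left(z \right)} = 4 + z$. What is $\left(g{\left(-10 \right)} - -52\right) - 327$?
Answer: $-281$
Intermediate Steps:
$\left(g{\left(-10 \right)} - -52\right) - 327 = \left(\left(4 - 10\right) - -52\right) - 327 = \left(-6 + 52\right) - 327 = 46 - 327 = -281$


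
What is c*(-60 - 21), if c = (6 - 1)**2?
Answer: -2025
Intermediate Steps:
c = 25 (c = 5**2 = 25)
c*(-60 - 21) = 25*(-60 - 21) = 25*(-81) = -2025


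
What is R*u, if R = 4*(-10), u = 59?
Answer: -2360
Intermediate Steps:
R = -40
R*u = -40*59 = -2360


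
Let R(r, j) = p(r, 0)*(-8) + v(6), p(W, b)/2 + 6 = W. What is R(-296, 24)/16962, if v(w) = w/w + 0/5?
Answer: 1611/5654 ≈ 0.28493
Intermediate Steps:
p(W, b) = -12 + 2*W
v(w) = 1 (v(w) = 1 + 0*(⅕) = 1 + 0 = 1)
R(r, j) = 97 - 16*r (R(r, j) = (-12 + 2*r)*(-8) + 1 = (96 - 16*r) + 1 = 97 - 16*r)
R(-296, 24)/16962 = (97 - 16*(-296))/16962 = (97 + 4736)*(1/16962) = 4833*(1/16962) = 1611/5654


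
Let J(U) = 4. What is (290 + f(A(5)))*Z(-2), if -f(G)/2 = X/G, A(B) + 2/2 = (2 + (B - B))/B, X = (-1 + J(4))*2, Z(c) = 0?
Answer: 0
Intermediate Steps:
X = 6 (X = (-1 + 4)*2 = 3*2 = 6)
A(B) = -1 + 2/B (A(B) = -1 + (2 + (B - B))/B = -1 + (2 + 0)/B = -1 + 2/B)
f(G) = -12/G
(290 + f(A(5)))*Z(-2) = (290 - 12*5/(2 - 1*5))*0 = (290 - 12*5/(2 - 5))*0 = (290 - 12/((1/5)*(-3)))*0 = (290 - 12/(-3/5))*0 = (290 - 12*(-5/3))*0 = (290 + 20)*0 = 310*0 = 0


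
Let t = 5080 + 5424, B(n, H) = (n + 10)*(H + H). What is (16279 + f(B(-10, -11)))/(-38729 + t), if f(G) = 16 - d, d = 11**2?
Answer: -16174/28225 ≈ -0.57304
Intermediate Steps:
B(n, H) = 2*H*(10 + n) (B(n, H) = (10 + n)*(2*H) = 2*H*(10 + n))
d = 121
f(G) = -105 (f(G) = 16 - 1*121 = 16 - 121 = -105)
t = 10504
(16279 + f(B(-10, -11)))/(-38729 + t) = (16279 - 105)/(-38729 + 10504) = 16174/(-28225) = 16174*(-1/28225) = -16174/28225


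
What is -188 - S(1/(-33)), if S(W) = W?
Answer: -6203/33 ≈ -187.97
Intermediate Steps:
-188 - S(1/(-33)) = -188 - 1/(-33) = -188 - 1*(-1/33) = -188 + 1/33 = -6203/33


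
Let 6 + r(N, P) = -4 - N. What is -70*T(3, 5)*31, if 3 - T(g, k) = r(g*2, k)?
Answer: -41230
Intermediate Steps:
r(N, P) = -10 - N (r(N, P) = -6 + (-4 - N) = -10 - N)
T(g, k) = 13 + 2*g (T(g, k) = 3 - (-10 - g*2) = 3 - (-10 - 2*g) = 3 + (10 + 2*g) = 13 + 2*g)
-70*T(3, 5)*31 = -70*(13 + 2*3)*31 = -70*(13 + 6)*31 = -70*19*31 = -1330*31 = -41230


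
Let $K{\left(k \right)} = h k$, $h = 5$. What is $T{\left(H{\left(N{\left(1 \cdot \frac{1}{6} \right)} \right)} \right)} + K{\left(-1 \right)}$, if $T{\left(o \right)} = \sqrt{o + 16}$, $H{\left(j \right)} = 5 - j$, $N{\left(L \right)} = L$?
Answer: $-5 + \frac{5 \sqrt{30}}{6} \approx -0.43565$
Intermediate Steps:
$K{\left(k \right)} = 5 k$
$T{\left(o \right)} = \sqrt{16 + o}$
$T{\left(H{\left(N{\left(1 \cdot \frac{1}{6} \right)} \right)} \right)} + K{\left(-1 \right)} = \sqrt{16 + \left(5 - 1 \cdot \frac{1}{6}\right)} + 5 \left(-1\right) = \sqrt{16 + \left(5 - 1 \cdot \frac{1}{6}\right)} - 5 = \sqrt{16 + \left(5 - \frac{1}{6}\right)} - 5 = \sqrt{16 + \frac{29}{6}} - 5 = \sqrt{\frac{125}{6}} - 5 = \frac{5 \sqrt{30}}{6} - 5 = -5 + \frac{5 \sqrt{30}}{6}$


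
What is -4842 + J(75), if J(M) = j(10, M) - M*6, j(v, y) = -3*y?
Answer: -5517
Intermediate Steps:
J(M) = -9*M (J(M) = -3*M - M*6 = -3*M - 6*M = -9*M)
-4842 + J(75) = -4842 - 9*75 = -4842 - 675 = -5517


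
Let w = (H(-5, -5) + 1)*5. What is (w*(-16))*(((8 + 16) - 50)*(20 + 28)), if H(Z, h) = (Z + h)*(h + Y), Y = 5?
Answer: 99840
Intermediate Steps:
H(Z, h) = (5 + h)*(Z + h) (H(Z, h) = (Z + h)*(h + 5) = (Z + h)*(5 + h) = (5 + h)*(Z + h))
w = 5 (w = (((-5)² + 5*(-5) + 5*(-5) - 5*(-5)) + 1)*5 = ((25 - 25 - 25 + 25) + 1)*5 = (0 + 1)*5 = 1*5 = 5)
(w*(-16))*(((8 + 16) - 50)*(20 + 28)) = (5*(-16))*(((8 + 16) - 50)*(20 + 28)) = -80*(24 - 50)*48 = -(-2080)*48 = -80*(-1248) = 99840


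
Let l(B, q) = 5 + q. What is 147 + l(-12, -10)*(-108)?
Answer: 687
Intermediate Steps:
147 + l(-12, -10)*(-108) = 147 + (5 - 10)*(-108) = 147 - 5*(-108) = 147 + 540 = 687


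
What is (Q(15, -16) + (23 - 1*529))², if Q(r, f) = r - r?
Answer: 256036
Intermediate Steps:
Q(r, f) = 0
(Q(15, -16) + (23 - 1*529))² = (0 + (23 - 1*529))² = (0 + (23 - 529))² = (0 - 506)² = (-506)² = 256036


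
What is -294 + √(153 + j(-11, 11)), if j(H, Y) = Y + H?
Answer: -294 + 3*√17 ≈ -281.63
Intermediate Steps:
j(H, Y) = H + Y
-294 + √(153 + j(-11, 11)) = -294 + √(153 + (-11 + 11)) = -294 + √(153 + 0) = -294 + √153 = -294 + 3*√17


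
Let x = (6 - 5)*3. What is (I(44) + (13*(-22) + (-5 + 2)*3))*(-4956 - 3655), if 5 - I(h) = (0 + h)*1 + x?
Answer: 2901907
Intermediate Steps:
x = 3 (x = 1*3 = 3)
I(h) = 2 - h (I(h) = 5 - ((0 + h)*1 + 3) = 5 - (h*1 + 3) = 5 - (h + 3) = 5 - (3 + h) = 5 + (-3 - h) = 2 - h)
(I(44) + (13*(-22) + (-5 + 2)*3))*(-4956 - 3655) = ((2 - 1*44) + (13*(-22) + (-5 + 2)*3))*(-4956 - 3655) = ((2 - 44) + (-286 - 3*3))*(-8611) = (-42 + (-286 - 9))*(-8611) = (-42 - 295)*(-8611) = -337*(-8611) = 2901907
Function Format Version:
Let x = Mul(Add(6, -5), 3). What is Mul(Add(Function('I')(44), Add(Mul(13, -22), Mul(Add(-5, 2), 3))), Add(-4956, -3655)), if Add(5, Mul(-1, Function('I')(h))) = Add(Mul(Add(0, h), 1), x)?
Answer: 2901907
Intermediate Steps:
x = 3 (x = Mul(1, 3) = 3)
Function('I')(h) = Add(2, Mul(-1, h)) (Function('I')(h) = Add(5, Mul(-1, Add(Mul(Add(0, h), 1), 3))) = Add(5, Mul(-1, Add(Mul(h, 1), 3))) = Add(5, Mul(-1, Add(h, 3))) = Add(5, Mul(-1, Add(3, h))) = Add(5, Add(-3, Mul(-1, h))) = Add(2, Mul(-1, h)))
Mul(Add(Function('I')(44), Add(Mul(13, -22), Mul(Add(-5, 2), 3))), Add(-4956, -3655)) = Mul(Add(Add(2, Mul(-1, 44)), Add(Mul(13, -22), Mul(Add(-5, 2), 3))), Add(-4956, -3655)) = Mul(Add(Add(2, -44), Add(-286, Mul(-3, 3))), -8611) = Mul(Add(-42, Add(-286, -9)), -8611) = Mul(Add(-42, -295), -8611) = Mul(-337, -8611) = 2901907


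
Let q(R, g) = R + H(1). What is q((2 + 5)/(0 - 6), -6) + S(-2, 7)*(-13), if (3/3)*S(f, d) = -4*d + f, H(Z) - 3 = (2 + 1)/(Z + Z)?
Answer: 1180/3 ≈ 393.33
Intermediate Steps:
H(Z) = 3 + 3/(2*Z) (H(Z) = 3 + (2 + 1)/(Z + Z) = 3 + 3/((2*Z)) = 3 + 3*(1/(2*Z)) = 3 + 3/(2*Z))
S(f, d) = f - 4*d (S(f, d) = -4*d + f = f - 4*d)
q(R, g) = 9/2 + R (q(R, g) = R + (3 + (3/2)/1) = R + (3 + (3/2)*1) = R + (3 + 3/2) = R + 9/2 = 9/2 + R)
q((2 + 5)/(0 - 6), -6) + S(-2, 7)*(-13) = (9/2 + (2 + 5)/(0 - 6)) + (-2 - 4*7)*(-13) = (9/2 + 7/(-6)) + (-2 - 28)*(-13) = (9/2 + 7*(-⅙)) - 30*(-13) = (9/2 - 7/6) + 390 = 10/3 + 390 = 1180/3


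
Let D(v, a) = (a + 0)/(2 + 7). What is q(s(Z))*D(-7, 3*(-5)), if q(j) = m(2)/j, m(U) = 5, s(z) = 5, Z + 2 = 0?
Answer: -5/3 ≈ -1.6667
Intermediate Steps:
Z = -2 (Z = -2 + 0 = -2)
q(j) = 5/j
D(v, a) = a/9
q(s(Z))*D(-7, 3*(-5)) = (5/5)*((3*(-5))/9) = (5*(1/5))*((1/9)*(-15)) = 1*(-5/3) = -5/3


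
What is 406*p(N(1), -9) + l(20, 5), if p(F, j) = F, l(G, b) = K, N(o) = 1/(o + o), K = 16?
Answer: 219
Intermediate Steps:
N(o) = 1/(2*o)
l(G, b) = 16
406*p(N(1), -9) + l(20, 5) = 406*((1/2)/1) + 16 = 406*((1/2)*1) + 16 = 406*(1/2) + 16 = 203 + 16 = 219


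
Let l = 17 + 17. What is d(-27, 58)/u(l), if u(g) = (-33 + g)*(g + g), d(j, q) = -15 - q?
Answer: -73/68 ≈ -1.0735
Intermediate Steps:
l = 34
u(g) = 2*g*(-33 + g) (u(g) = (-33 + g)*(2*g) = 2*g*(-33 + g))
d(-27, 58)/u(l) = (-15 - 1*58)/((2*34*(-33 + 34))) = (-15 - 58)/((2*34*1)) = -73/68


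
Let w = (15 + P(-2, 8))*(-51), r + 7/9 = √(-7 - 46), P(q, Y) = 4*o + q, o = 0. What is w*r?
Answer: 1547/3 - 663*I*√53 ≈ 515.67 - 4826.7*I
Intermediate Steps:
P(q, Y) = q (P(q, Y) = 4*0 + q = 0 + q = q)
r = -7/9 + I*√53 (r = -7/9 + √(-7 - 46) = -7/9 + √(-53) = -7/9 + I*√53 ≈ -0.77778 + 7.2801*I)
w = -663 (w = (15 - 2)*(-51) = 13*(-51) = -663)
w*r = -663*(-7/9 + I*√53) = 1547/3 - 663*I*√53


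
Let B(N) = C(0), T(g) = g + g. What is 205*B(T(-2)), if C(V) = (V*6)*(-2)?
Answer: 0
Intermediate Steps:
C(V) = -12*V (C(V) = (6*V)*(-2) = -12*V)
T(g) = 2*g
B(N) = 0 (B(N) = -12*0 = 0)
205*B(T(-2)) = 205*0 = 0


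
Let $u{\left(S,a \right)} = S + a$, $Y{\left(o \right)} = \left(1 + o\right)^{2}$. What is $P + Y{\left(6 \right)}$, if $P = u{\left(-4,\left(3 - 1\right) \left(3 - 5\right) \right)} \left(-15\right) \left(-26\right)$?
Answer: $-3071$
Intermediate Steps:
$P = -3120$ ($P = \left(-4 + \left(3 - 1\right) \left(3 - 5\right)\right) \left(-15\right) \left(-26\right) = \left(-4 + 2 \left(-2\right)\right) \left(-15\right) \left(-26\right) = \left(-4 - 4\right) \left(-15\right) \left(-26\right) = \left(-8\right) \left(-15\right) \left(-26\right) = 120 \left(-26\right) = -3120$)
$P + Y{\left(6 \right)} = -3120 + \left(1 + 6\right)^{2} = -3120 + 7^{2} = -3120 + 49 = -3071$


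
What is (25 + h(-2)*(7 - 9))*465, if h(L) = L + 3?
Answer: 10695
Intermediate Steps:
h(L) = 3 + L
(25 + h(-2)*(7 - 9))*465 = (25 + (3 - 2)*(7 - 9))*465 = (25 + 1*(-2))*465 = (25 - 2)*465 = 23*465 = 10695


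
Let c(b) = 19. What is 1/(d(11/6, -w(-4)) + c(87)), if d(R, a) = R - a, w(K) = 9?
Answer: 6/179 ≈ 0.033520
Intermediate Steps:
1/(d(11/6, -w(-4)) + c(87)) = 1/((11/6 - (-1)*9) + 19) = 1/((11*(⅙) - 1*(-9)) + 19) = 1/((11/6 + 9) + 19) = 1/(65/6 + 19) = 1/(179/6) = 6/179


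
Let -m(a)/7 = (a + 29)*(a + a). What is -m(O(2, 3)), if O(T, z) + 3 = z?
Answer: 0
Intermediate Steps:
O(T, z) = -3 + z
m(a) = -14*a*(29 + a) (m(a) = -7*(a + 29)*(a + a) = -7*(29 + a)*2*a = -14*a*(29 + a))
-m(O(2, 3)) = -(-14)*(-3 + 3)*(29 + (-3 + 3)) = -(-14)*0*(29 + 0) = -(-14)*0*29 = -1*0 = 0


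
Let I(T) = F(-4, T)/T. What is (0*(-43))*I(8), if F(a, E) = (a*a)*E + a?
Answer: 0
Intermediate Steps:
F(a, E) = a + E*a² (F(a, E) = a²*E + a = E*a² + a = a + E*a²)
I(T) = (-4 + 16*T)/T (I(T) = (-4*(1 + T*(-4)))/T = (-4*(1 - 4*T))/T = (-4 + 16*T)/T)
(0*(-43))*I(8) = (0*(-43))*(16 - 4/8) = 0*(16 - 4*⅛) = 0*(16 - ½) = 0*(31/2) = 0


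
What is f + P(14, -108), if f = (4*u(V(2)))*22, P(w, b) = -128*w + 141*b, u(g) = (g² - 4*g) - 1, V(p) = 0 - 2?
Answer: -16052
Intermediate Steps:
V(p) = -2
u(g) = -1 + g² - 4*g
f = 968 (f = (4*(-1 + (-2)² - 4*(-2)))*22 = (4*(-1 + 4 + 8))*22 = (4*11)*22 = 44*22 = 968)
f + P(14, -108) = 968 + (-128*14 + 141*(-108)) = 968 + (-1792 - 15228) = 968 - 17020 = -16052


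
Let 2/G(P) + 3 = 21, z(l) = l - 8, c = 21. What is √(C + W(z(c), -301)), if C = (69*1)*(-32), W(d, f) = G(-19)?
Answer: I*√19871/3 ≈ 46.988*I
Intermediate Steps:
z(l) = -8 + l
G(P) = ⅑ (G(P) = 2/(-3 + 21) = 2/18 = 2*(1/18) = ⅑)
W(d, f) = ⅑
C = -2208 (C = 69*(-32) = -2208)
√(C + W(z(c), -301)) = √(-2208 + ⅑) = √(-19871/9) = I*√19871/3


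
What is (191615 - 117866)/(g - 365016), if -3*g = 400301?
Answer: -221247/1495349 ≈ -0.14796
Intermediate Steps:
g = -400301/3 (g = -⅓*400301 = -400301/3 ≈ -1.3343e+5)
(191615 - 117866)/(g - 365016) = (191615 - 117866)/(-400301/3 - 365016) = 73749/(-1495349/3) = 73749*(-3/1495349) = -221247/1495349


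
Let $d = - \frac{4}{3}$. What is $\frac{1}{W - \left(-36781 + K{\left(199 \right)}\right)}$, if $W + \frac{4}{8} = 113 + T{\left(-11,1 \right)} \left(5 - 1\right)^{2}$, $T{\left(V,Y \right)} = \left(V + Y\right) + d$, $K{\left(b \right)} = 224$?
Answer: $\frac{6}{218929} \approx 2.7406 \cdot 10^{-5}$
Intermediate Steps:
$d = - \frac{4}{3}$ ($d = \left(-4\right) \frac{1}{3} = - \frac{4}{3} \approx -1.3333$)
$T{\left(V,Y \right)} = - \frac{4}{3} + V + Y$ ($T{\left(V,Y \right)} = \left(V + Y\right) - \frac{4}{3} = - \frac{4}{3} + V + Y$)
$W = - \frac{413}{6}$ ($W = - \frac{1}{2} + \left(113 + \left(- \frac{4}{3} - 11 + 1\right) \left(5 - 1\right)^{2}\right) = - \frac{1}{2} + \left(113 - \frac{34 \cdot 4^{2}}{3}\right) = - \frac{1}{2} + \left(113 - \frac{544}{3}\right) = - \frac{1}{2} - \frac{205}{3} = - \frac{413}{6} \approx -68.833$)
$\frac{1}{W - \left(-36781 + K{\left(199 \right)}\right)} = \frac{1}{- \frac{413}{6} + \left(36781 - 224\right)} = \frac{1}{- \frac{413}{6} + 36557} = \frac{1}{\frac{218929}{6}} = \frac{6}{218929}$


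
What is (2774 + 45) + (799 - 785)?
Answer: 2833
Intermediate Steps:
(2774 + 45) + (799 - 785) = 2819 + 14 = 2833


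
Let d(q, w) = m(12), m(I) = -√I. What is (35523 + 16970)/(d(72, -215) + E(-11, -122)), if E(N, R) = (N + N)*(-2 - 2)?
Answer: 1154846/1933 + 52493*√3/3866 ≈ 620.96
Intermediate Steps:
E(N, R) = -8*N (E(N, R) = (2*N)*(-4) = -8*N)
d(q, w) = -2*√3 (d(q, w) = -√12 = -2*√3)
(35523 + 16970)/(d(72, -215) + E(-11, -122)) = (35523 + 16970)/(-2*√3 - 8*(-11)) = 52493/(-2*√3 + 88) = 52493/(88 - 2*√3)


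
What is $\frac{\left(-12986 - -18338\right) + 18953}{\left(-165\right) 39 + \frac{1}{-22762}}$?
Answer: $- \frac{553230410}{146473471} \approx -3.777$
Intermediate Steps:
$\frac{\left(-12986 - -18338\right) + 18953}{\left(-165\right) 39 + \frac{1}{-22762}} = \frac{\left(-12986 + 18338\right) + 18953}{-6435 - \frac{1}{22762}} = \frac{5352 + 18953}{- \frac{146473471}{22762}} = 24305 \left(- \frac{22762}{146473471}\right) = - \frac{553230410}{146473471}$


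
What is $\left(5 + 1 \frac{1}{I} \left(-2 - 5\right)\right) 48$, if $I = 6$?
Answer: $184$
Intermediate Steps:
$\left(5 + 1 \frac{1}{I} \left(-2 - 5\right)\right) 48 = \left(5 + 1 \cdot \frac{1}{6} \left(-2 - 5\right)\right) 48 = \left(5 + 1 \cdot \frac{1}{6} \left(-7\right)\right) 48 = \left(5 + \frac{1}{6} \left(-7\right)\right) 48 = \left(5 - \frac{7}{6}\right) 48 = \frac{23}{6} \cdot 48 = 184$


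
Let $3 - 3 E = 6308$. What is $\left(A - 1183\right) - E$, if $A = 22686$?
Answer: $\frac{70814}{3} \approx 23605.0$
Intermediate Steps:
$E = - \frac{6305}{3}$ ($E = 1 - \frac{6308}{3} = - \frac{6305}{3} \approx -2101.7$)
$\left(A - 1183\right) - E = \left(22686 - 1183\right) - - \frac{6305}{3} = \left(22686 - 1183\right) + \frac{6305}{3} = 21503 + \frac{6305}{3} = \frac{70814}{3}$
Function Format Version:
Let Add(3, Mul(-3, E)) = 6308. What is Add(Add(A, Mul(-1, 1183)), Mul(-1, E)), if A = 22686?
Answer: Rational(70814, 3) ≈ 23605.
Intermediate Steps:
E = Rational(-6305, 3) (E = Add(1, Mul(Rational(-1, 3), 6308)) = Add(1, Rational(-6308, 3)) = Rational(-6305, 3) ≈ -2101.7)
Add(Add(A, Mul(-1, 1183)), Mul(-1, E)) = Add(Add(22686, Mul(-1, 1183)), Mul(-1, Rational(-6305, 3))) = Add(Add(22686, -1183), Rational(6305, 3)) = Add(21503, Rational(6305, 3)) = Rational(70814, 3)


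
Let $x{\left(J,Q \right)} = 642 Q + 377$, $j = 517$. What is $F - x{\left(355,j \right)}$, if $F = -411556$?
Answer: $-743847$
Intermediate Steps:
$x{\left(J,Q \right)} = 377 + 642 Q$
$F - x{\left(355,j \right)} = -411556 - \left(377 + 642 \cdot 517\right) = -411556 - \left(377 + 331914\right) = -411556 - 332291 = -743847$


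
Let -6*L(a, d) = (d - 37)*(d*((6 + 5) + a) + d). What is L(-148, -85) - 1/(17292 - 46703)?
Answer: 20739460763/88233 ≈ 2.3505e+5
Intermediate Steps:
L(a, d) = -(-37 + d)*(d + d*(11 + a))/6 (L(a, d) = -(d - 37)*(d*((6 + 5) + a) + d)/6 = -(-37 + d)*(d*(11 + a) + d)/6 = -(-37 + d)*(d + d*(11 + a))/6)
L(-148, -85) - 1/(17292 - 46703) = (1/6)*(-85)*(444 - 12*(-85) + 37*(-148) - 1*(-148)*(-85)) - 1/(17292 - 46703) = (1/6)*(-85)*(444 + 1020 - 5476 - 12580) - 1/(-29411) = (1/6)*(-85)*(-16592) - 1*(-1/29411) = 705160/3 + 1/29411 = 20739460763/88233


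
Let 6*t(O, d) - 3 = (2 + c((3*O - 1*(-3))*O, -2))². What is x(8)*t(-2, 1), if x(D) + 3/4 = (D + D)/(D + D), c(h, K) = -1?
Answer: ⅙ ≈ 0.16667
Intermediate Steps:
x(D) = ¼ (x(D) = -¾ + (D + D)/(D + D) = -¾ + (2*D)/((2*D)) = -¾ + (2*D)*(1/(2*D)) = -¾ + 1 = ¼)
t(O, d) = ⅔ (t(O, d) = ½ + (2 - 1)²/6 = ½ + (⅙)*1² = ½ + (⅙)*1 = ½ + ⅙ = ⅔)
x(8)*t(-2, 1) = (¼)*(⅔) = ⅙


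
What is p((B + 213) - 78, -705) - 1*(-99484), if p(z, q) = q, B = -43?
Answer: 98779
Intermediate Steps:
p((B + 213) - 78, -705) - 1*(-99484) = -705 - 1*(-99484) = -705 + 99484 = 98779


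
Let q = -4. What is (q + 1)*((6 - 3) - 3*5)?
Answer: 36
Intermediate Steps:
(q + 1)*((6 - 3) - 3*5) = (-4 + 1)*((6 - 3) - 3*5) = -3*(3 - 15) = -3*(-12) = 36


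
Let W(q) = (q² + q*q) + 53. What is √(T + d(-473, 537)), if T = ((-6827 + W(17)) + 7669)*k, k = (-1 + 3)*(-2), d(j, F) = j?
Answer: I*√6365 ≈ 79.781*I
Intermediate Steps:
W(q) = 53 + 2*q² (W(q) = (q² + q²) + 53 = 2*q² + 53 = 53 + 2*q²)
k = -4 (k = 2*(-2) = -4)
T = -5892 (T = ((-6827 + (53 + 2*17²)) + 7669)*(-4) = ((-6827 + (53 + 2*289)) + 7669)*(-4) = ((-6827 + (53 + 578)) + 7669)*(-4) = ((-6827 + 631) + 7669)*(-4) = (-6196 + 7669)*(-4) = 1473*(-4) = -5892)
√(T + d(-473, 537)) = √(-5892 - 473) = √(-6365) = I*√6365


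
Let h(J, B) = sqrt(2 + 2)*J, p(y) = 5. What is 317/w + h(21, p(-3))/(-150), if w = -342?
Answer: -10319/8550 ≈ -1.2069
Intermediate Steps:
h(J, B) = 2*J (h(J, B) = sqrt(4)*J = 2*J)
317/w + h(21, p(-3))/(-150) = 317/(-342) + (2*21)/(-150) = 317*(-1/342) + 42*(-1/150) = -317/342 - 7/25 = -10319/8550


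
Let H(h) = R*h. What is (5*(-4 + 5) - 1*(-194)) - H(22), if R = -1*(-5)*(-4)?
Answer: 639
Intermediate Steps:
R = -20 (R = 5*(-4) = -20)
H(h) = -20*h
(5*(-4 + 5) - 1*(-194)) - H(22) = (5*(-4 + 5) - 1*(-194)) - (-20)*22 = (5*1 + 194) - 1*(-440) = (5 + 194) + 440 = 199 + 440 = 639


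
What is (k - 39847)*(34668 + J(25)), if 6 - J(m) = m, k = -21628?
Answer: -2130047275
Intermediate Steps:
J(m) = 6 - m
(k - 39847)*(34668 + J(25)) = (-21628 - 39847)*(34668 + (6 - 1*25)) = -61475*(34668 + (6 - 25)) = -61475*(34668 - 19) = -61475*34649 = -2130047275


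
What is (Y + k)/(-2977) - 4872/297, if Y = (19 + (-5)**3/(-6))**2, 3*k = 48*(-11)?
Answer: -2210803/130988 ≈ -16.878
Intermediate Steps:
k = -176 (k = (48*(-11))/3 = (1/3)*(-528) = -176)
Y = 57121/36 (Y = (19 - 125*(-1/6))**2 = (19 + 125/6)**2 = (239/6)**2 = 57121/36 ≈ 1586.7)
(Y + k)/(-2977) - 4872/297 = (57121/36 - 176)/(-2977) - 4872/297 = (50785/36)*(-1/2977) - 4872*1/297 = -50785/107172 - 1624/99 = -2210803/130988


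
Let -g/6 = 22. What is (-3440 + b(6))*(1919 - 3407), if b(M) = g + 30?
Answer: 5270496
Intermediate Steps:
g = -132 (g = -6*22 = -132)
b(M) = -102 (b(M) = -132 + 30 = -102)
(-3440 + b(6))*(1919 - 3407) = (-3440 - 102)*(1919 - 3407) = -3542*(-1488) = 5270496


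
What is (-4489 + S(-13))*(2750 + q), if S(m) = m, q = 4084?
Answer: -30766668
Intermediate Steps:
(-4489 + S(-13))*(2750 + q) = (-4489 - 13)*(2750 + 4084) = -4502*6834 = -30766668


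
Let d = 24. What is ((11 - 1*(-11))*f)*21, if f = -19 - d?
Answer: -19866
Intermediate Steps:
f = -43 (f = -19 - 1*24 = -19 - 24 = -43)
((11 - 1*(-11))*f)*21 = ((11 - 1*(-11))*(-43))*21 = ((11 + 11)*(-43))*21 = (22*(-43))*21 = -946*21 = -19866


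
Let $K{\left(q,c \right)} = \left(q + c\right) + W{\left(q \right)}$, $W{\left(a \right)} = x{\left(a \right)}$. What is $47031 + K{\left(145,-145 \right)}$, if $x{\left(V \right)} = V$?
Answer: $47176$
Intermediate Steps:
$W{\left(a \right)} = a$
$K{\left(q,c \right)} = c + 2 q$ ($K{\left(q,c \right)} = \left(q + c\right) + q = \left(c + q\right) + q = c + 2 q$)
$47031 + K{\left(145,-145 \right)} = 47031 + \left(-145 + 2 \cdot 145\right) = 47031 + \left(-145 + 290\right) = 47031 + 145 = 47176$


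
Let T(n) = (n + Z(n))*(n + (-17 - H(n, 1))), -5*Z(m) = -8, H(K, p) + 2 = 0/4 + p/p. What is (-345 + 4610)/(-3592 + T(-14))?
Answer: -853/644 ≈ -1.3245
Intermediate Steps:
H(K, p) = -1 (H(K, p) = -2 + (0/4 + p/p) = -2 + (0*(1/4) + 1) = -2 + (0 + 1) = -2 + 1 = -1)
Z(m) = 8/5 (Z(m) = -1/5*(-8) = 8/5)
T(n) = (-16 + n)*(8/5 + n) (T(n) = (n + 8/5)*(n + (-17 - 1*(-1))) = (8/5 + n)*(n + (-17 + 1)) = (8/5 + n)*(n - 16) = (8/5 + n)*(-16 + n) = (-16 + n)*(8/5 + n))
(-345 + 4610)/(-3592 + T(-14)) = (-345 + 4610)/(-3592 + (-128/5 + (-14)**2 - 72/5*(-14))) = 4265/(-3592 + (-128/5 + 196 + 1008/5)) = 4265/(-3592 + 372) = 4265/(-3220) = 4265*(-1/3220) = -853/644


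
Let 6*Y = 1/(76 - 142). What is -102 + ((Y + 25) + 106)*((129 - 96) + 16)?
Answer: 2501483/396 ≈ 6316.9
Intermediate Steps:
Y = -1/396 (Y = 1/(6*(76 - 142)) = (⅙)/(-66) = (⅙)*(-1/66) = -1/396 ≈ -0.0025253)
-102 + ((Y + 25) + 106)*((129 - 96) + 16) = -102 + ((-1/396 + 25) + 106)*((129 - 96) + 16) = -102 + (9899/396 + 106)*(33 + 16) = -102 + (51875/396)*49 = -102 + 2541875/396 = 2501483/396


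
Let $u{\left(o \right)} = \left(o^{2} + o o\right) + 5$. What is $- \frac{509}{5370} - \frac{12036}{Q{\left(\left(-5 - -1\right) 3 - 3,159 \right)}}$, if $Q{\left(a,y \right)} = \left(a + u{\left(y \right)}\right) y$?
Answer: $- \frac{86580359}{899225295} \approx -0.096283$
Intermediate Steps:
$u{\left(o \right)} = 5 + 2 o^{2}$ ($u{\left(o \right)} = \left(o^{2} + o^{2}\right) + 5 = 2 o^{2} + 5 = 5 + 2 o^{2}$)
$Q{\left(a,y \right)} = y \left(5 + a + 2 y^{2}\right)$ ($Q{\left(a,y \right)} = \left(a + \left(5 + 2 y^{2}\right)\right) y = \left(5 + a + 2 y^{2}\right) y = y \left(5 + a + 2 y^{2}\right)$)
$- \frac{509}{5370} - \frac{12036}{Q{\left(\left(-5 - -1\right) 3 - 3,159 \right)}} = - \frac{509}{5370} - \frac{12036}{159 \left(5 + \left(\left(-5 - -1\right) 3 - 3\right) + 2 \cdot 159^{2}\right)} = \left(-509\right) \frac{1}{5370} - \frac{12036}{159 \left(5 + \left(\left(-5 + 1\right) 3 - 3\right) + 2 \cdot 25281\right)} = - \frac{509}{5370} - \frac{12036}{159 \left(5 - 15 + 50562\right)} = - \frac{509}{5370} - \frac{12036}{159 \cdot 50552} = - \frac{509}{5370} - \frac{12036}{8037768} = - \frac{509}{5370} - \frac{1003}{669814} = - \frac{86580359}{899225295}$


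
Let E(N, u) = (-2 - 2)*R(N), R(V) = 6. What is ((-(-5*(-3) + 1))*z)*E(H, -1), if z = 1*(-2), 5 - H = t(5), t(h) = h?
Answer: -768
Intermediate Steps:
H = 0 (H = 5 - 1*5 = 5 - 5 = 0)
E(N, u) = -24 (E(N, u) = (-2 - 2)*6 = -4*6 = -24)
z = -2
((-(-5*(-3) + 1))*z)*E(H, -1) = (-(-5*(-3) + 1)*(-2))*(-24) = (-(15 + 1)*(-2))*(-24) = (-1*16*(-2))*(-24) = -16*(-2)*(-24) = 32*(-24) = -768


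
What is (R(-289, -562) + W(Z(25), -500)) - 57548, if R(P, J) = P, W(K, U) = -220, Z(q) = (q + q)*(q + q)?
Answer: -58057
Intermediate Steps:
Z(q) = 4*q² (Z(q) = (2*q)*(2*q) = 4*q²)
(R(-289, -562) + W(Z(25), -500)) - 57548 = (-289 - 220) - 57548 = -509 - 57548 = -58057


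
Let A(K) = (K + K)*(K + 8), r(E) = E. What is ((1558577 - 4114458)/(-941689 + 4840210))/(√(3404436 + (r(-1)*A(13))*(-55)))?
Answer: -2555881*√3434466/13389337824786 ≈ -0.00035376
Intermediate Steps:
A(K) = 2*K*(8 + K) (A(K) = (2*K)*(8 + K) = 2*K*(8 + K))
((1558577 - 4114458)/(-941689 + 4840210))/(√(3404436 + (r(-1)*A(13))*(-55))) = ((1558577 - 4114458)/(-941689 + 4840210))/(√(3404436 - 2*13*(8 + 13)*(-55))) = (-2555881/3898521)/(√(3404436 - 2*13*21*(-55))) = (-2555881*1/3898521)/(√(3404436 - 1*546*(-55))) = -2555881/(3898521*√(3404436 - 546*(-55))) = -2555881/(3898521*√(3404436 + 30030)) = -2555881*√3434466/3434466/3898521 = -2555881*√3434466/13389337824786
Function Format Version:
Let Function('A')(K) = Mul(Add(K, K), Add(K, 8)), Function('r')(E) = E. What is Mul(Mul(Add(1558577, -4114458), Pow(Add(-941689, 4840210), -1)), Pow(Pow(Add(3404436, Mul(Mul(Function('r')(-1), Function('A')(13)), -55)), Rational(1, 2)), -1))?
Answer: Mul(Rational(-2555881, 13389337824786), Pow(3434466, Rational(1, 2))) ≈ -0.00035376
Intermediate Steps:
Function('A')(K) = Mul(2, K, Add(8, K)) (Function('A')(K) = Mul(Mul(2, K), Add(8, K)) = Mul(2, K, Add(8, K)))
Mul(Mul(Add(1558577, -4114458), Pow(Add(-941689, 4840210), -1)), Pow(Pow(Add(3404436, Mul(Mul(Function('r')(-1), Function('A')(13)), -55)), Rational(1, 2)), -1)) = Mul(Mul(Add(1558577, -4114458), Pow(Add(-941689, 4840210), -1)), Pow(Pow(Add(3404436, Mul(Mul(-1, Mul(2, 13, Add(8, 13))), -55)), Rational(1, 2)), -1)) = Mul(Mul(-2555881, Pow(3898521, -1)), Pow(Pow(Add(3404436, Mul(Mul(-1, Mul(2, 13, 21)), -55)), Rational(1, 2)), -1)) = Mul(Mul(-2555881, Rational(1, 3898521)), Pow(Pow(Add(3404436, Mul(Mul(-1, 546), -55)), Rational(1, 2)), -1)) = Mul(Rational(-2555881, 3898521), Pow(Pow(Add(3404436, Mul(-546, -55)), Rational(1, 2)), -1)) = Mul(Rational(-2555881, 3898521), Pow(Pow(Add(3404436, 30030), Rational(1, 2)), -1)) = Mul(Rational(-2555881, 3898521), Pow(Pow(3434466, Rational(1, 2)), -1)) = Mul(Rational(-2555881, 3898521), Mul(Rational(1, 3434466), Pow(3434466, Rational(1, 2)))) = Mul(Rational(-2555881, 13389337824786), Pow(3434466, Rational(1, 2)))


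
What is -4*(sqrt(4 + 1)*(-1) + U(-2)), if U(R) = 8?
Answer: -32 + 4*sqrt(5) ≈ -23.056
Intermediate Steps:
-4*(sqrt(4 + 1)*(-1) + U(-2)) = -4*(sqrt(4 + 1)*(-1) + 8) = -4*(sqrt(5)*(-1) + 8) = -4*(-sqrt(5) + 8) = -4*(8 - sqrt(5)) = -32 + 4*sqrt(5)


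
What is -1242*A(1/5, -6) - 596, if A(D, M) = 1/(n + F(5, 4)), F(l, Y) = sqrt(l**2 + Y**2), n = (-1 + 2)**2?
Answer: -11299/20 - 621*sqrt(41)/20 ≈ -763.77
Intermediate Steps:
n = 1 (n = 1**2 = 1)
F(l, Y) = sqrt(Y**2 + l**2)
A(D, M) = 1/(1 + sqrt(41)) (A(D, M) = 1/(1 + sqrt(4**2 + 5**2)) = 1/(1 + sqrt(16 + 25)) = 1/(1 + sqrt(41)))
-1242*A(1/5, -6) - 596 = -1242*(-1/40 + sqrt(41)/40) - 596 = (621/20 - 621*sqrt(41)/20) - 596 = -11299/20 - 621*sqrt(41)/20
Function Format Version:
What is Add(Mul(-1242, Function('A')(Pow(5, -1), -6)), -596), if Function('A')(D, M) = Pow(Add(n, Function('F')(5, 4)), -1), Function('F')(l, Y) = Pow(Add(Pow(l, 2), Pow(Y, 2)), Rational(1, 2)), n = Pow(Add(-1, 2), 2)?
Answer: Add(Rational(-11299, 20), Mul(Rational(-621, 20), Pow(41, Rational(1, 2)))) ≈ -763.77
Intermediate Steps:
n = 1 (n = Pow(1, 2) = 1)
Function('F')(l, Y) = Pow(Add(Pow(Y, 2), Pow(l, 2)), Rational(1, 2))
Function('A')(D, M) = Pow(Add(1, Pow(41, Rational(1, 2))), -1) (Function('A')(D, M) = Pow(Add(1, Pow(Add(Pow(4, 2), Pow(5, 2)), Rational(1, 2))), -1) = Pow(Add(1, Pow(Add(16, 25), Rational(1, 2))), -1) = Pow(Add(1, Pow(41, Rational(1, 2))), -1))
Add(Mul(-1242, Function('A')(Pow(5, -1), -6)), -596) = Add(Mul(-1242, Add(Rational(-1, 40), Mul(Rational(1, 40), Pow(41, Rational(1, 2))))), -596) = Add(Add(Rational(621, 20), Mul(Rational(-621, 20), Pow(41, Rational(1, 2)))), -596) = Add(Rational(-11299, 20), Mul(Rational(-621, 20), Pow(41, Rational(1, 2))))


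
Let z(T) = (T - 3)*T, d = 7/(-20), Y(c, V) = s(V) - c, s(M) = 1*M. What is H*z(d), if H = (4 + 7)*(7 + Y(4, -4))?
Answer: -5159/400 ≈ -12.897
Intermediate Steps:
s(M) = M
Y(c, V) = V - c
d = -7/20 (d = 7*(-1/20) = -7/20 ≈ -0.35000)
H = -11 (H = (4 + 7)*(7 + (-4 - 1*4)) = 11*(7 + (-4 - 4)) = 11*(7 - 8) = 11*(-1) = -11)
z(T) = T*(-3 + T) (z(T) = (-3 + T)*T = T*(-3 + T))
H*z(d) = -(-77)*(-3 - 7/20)/20 = -(-77)*(-67)/(20*20) = -11*469/400 = -5159/400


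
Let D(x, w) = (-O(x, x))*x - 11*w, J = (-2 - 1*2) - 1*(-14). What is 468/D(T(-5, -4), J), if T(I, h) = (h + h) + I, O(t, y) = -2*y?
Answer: 39/19 ≈ 2.0526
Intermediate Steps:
T(I, h) = I + 2*h (T(I, h) = 2*h + I = I + 2*h)
J = 10 (J = (-2 - 2) + 14 = -4 + 14 = 10)
D(x, w) = -11*w + 2*x**2 (D(x, w) = (-(-2)*x)*x - 11*w = (2*x)*x - 11*w = 2*x**2 - 11*w = -11*w + 2*x**2)
468/D(T(-5, -4), J) = 468/(-11*10 + 2*(-5 + 2*(-4))**2) = 468/(-110 + 2*(-5 - 8)**2) = 468/(-110 + 2*(-13)**2) = 468/(-110 + 2*169) = 468/(-110 + 338) = 468/228 = 468*(1/228) = 39/19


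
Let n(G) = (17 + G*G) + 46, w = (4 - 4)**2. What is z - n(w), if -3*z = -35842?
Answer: 35653/3 ≈ 11884.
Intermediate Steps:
z = 35842/3 (z = -1/3*(-35842) = 35842/3 ≈ 11947.)
w = 0 (w = 0**2 = 0)
n(G) = 63 + G**2 (n(G) = (17 + G**2) + 46 = 63 + G**2)
z - n(w) = 35842/3 - (63 + 0**2) = 35842/3 - (63 + 0) = 35842/3 - 1*63 = 35842/3 - 63 = 35653/3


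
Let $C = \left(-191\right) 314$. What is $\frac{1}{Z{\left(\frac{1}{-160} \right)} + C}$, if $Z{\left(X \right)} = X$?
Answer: $- \frac{160}{9595841} \approx -1.6674 \cdot 10^{-5}$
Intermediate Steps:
$C = -59974$
$\frac{1}{Z{\left(\frac{1}{-160} \right)} + C} = \frac{1}{\frac{1}{-160} - 59974} = \frac{1}{- \frac{1}{160} - 59974} = \frac{1}{- \frac{9595841}{160}} = - \frac{160}{9595841}$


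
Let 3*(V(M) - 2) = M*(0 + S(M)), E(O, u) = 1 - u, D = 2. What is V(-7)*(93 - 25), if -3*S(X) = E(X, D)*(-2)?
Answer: 2176/9 ≈ 241.78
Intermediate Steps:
S(X) = -⅔ (S(X) = -(1 - 1*2)*(-2)/3 = -(1 - 2)*(-2)/3 = -(-1)*(-2)/3 = -⅓*2 = -⅔)
V(M) = 2 - 2*M/9 (V(M) = 2 + (M*(0 - ⅔))/3 = 2 + (M*(-⅔))/3 = 2 + (-2*M/3)/3 = 2 - 2*M/9)
V(-7)*(93 - 25) = (2 - 2/9*(-7))*(93 - 25) = (2 + 14/9)*68 = (32/9)*68 = 2176/9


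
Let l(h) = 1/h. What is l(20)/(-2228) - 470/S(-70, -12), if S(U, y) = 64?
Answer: -654477/89120 ≈ -7.3438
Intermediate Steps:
l(20)/(-2228) - 470/S(-70, -12) = 1/(20*(-2228)) - 470/64 = (1/20)*(-1/2228) - 470*1/64 = -1/44560 - 235/32 = -654477/89120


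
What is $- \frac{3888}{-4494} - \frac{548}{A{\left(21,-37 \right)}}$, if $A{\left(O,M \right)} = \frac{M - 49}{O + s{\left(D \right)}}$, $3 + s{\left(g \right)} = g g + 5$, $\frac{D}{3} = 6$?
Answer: $\frac{71241286}{32207} \approx 2212.0$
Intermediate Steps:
$D = 18$ ($D = 3 \cdot 6 = 18$)
$s{\left(g \right)} = 2 + g^{2}$ ($s{\left(g \right)} = -3 + \left(g g + 5\right) = -3 + \left(g^{2} + 5\right) = -3 + \left(5 + g^{2}\right) = 2 + g^{2}$)
$A{\left(O,M \right)} = \frac{-49 + M}{326 + O}$ ($A{\left(O,M \right)} = \frac{M - 49}{O + \left(2 + 18^{2}\right)} = \frac{-49 + M}{O + \left(2 + 324\right)} = \frac{-49 + M}{O + 326} = \frac{-49 + M}{326 + O}$)
$- \frac{3888}{-4494} - \frac{548}{A{\left(21,-37 \right)}} = - \frac{3888}{-4494} - \frac{548}{\frac{1}{326 + 21} \left(-49 - 37\right)} = \left(-3888\right) \left(- \frac{1}{4494}\right) - \frac{548}{\frac{1}{347} \left(-86\right)} = \frac{648}{749} - \frac{548}{\frac{1}{347} \left(-86\right)} = \frac{648}{749} - \frac{548}{- \frac{86}{347}} = \frac{648}{749} - - \frac{95078}{43} = \frac{648}{749} + \frac{95078}{43} = \frac{71241286}{32207}$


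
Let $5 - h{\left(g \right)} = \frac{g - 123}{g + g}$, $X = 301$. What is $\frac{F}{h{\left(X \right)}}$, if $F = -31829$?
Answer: $- \frac{9580529}{1416} \approx -6765.9$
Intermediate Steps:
$h{\left(g \right)} = 5 - \frac{-123 + g}{2 g}$ ($h{\left(g \right)} = 5 - \frac{g - 123}{g + g} = 5 - \frac{-123 + g}{2 g}$)
$\frac{F}{h{\left(X \right)}} = - \frac{31829}{\frac{3}{2} \cdot \frac{1}{301} \left(41 + 3 \cdot 301\right)} = - \frac{31829}{\frac{3}{2} \cdot \frac{1}{301} \left(41 + 903\right)} = - \frac{31829}{\frac{3}{2} \cdot \frac{1}{301} \cdot 944} = - \frac{31829}{\frac{1416}{301}} = \left(-31829\right) \frac{301}{1416} = - \frac{9580529}{1416}$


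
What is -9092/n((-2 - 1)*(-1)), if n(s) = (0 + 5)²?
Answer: -9092/25 ≈ -363.68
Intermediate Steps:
n(s) = 25 (n(s) = 5² = 25)
-9092/n((-2 - 1)*(-1)) = -9092/25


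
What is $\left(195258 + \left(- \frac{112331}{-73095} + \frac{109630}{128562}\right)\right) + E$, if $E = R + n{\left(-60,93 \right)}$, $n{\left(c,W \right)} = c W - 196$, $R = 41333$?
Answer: $\frac{120502570261429}{522068855} \approx 2.3082 \cdot 10^{5}$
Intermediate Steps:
$n{\left(c,W \right)} = -196 + W c$ ($n{\left(c,W \right)} = W c - 196 = -196 + W c$)
$E = 35557$ ($E = 41333 + \left(-196 + 93 \left(-60\right)\right) = 41333 - 5776 = 35557$)
$\left(195258 + \left(- \frac{112331}{-73095} + \frac{109630}{128562}\right)\right) + E = \left(195258 + \left(- \frac{112331}{-73095} + \frac{109630}{128562}\right)\right) + 35557 = \left(195258 + \left(\left(-112331\right) \left(- \frac{1}{73095}\right) + 109630 \cdot \frac{1}{128562}\right)\right) + 35557 = \left(195258 + \left(\frac{112331}{73095} + \frac{54815}{64281}\right)\right) + 35557 = \left(195258 + \frac{1247494604}{522068855}\right) + 35557 = \frac{101939367984194}{522068855} + 35557 = \frac{120502570261429}{522068855}$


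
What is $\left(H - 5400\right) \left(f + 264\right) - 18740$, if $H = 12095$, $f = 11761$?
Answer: $80488635$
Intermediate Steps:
$\left(H - 5400\right) \left(f + 264\right) - 18740 = \left(12095 - 5400\right) \left(11761 + 264\right) - 18740 = 6695 \cdot 12025 - 18740 = 80507375 - 18740 = 80488635$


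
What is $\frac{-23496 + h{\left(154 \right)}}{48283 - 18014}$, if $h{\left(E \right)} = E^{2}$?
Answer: $\frac{220}{30269} \approx 0.0072682$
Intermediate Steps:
$\frac{-23496 + h{\left(154 \right)}}{48283 - 18014} = \frac{-23496 + 154^{2}}{48283 - 18014} = \frac{-23496 + 23716}{30269} = 220 \cdot \frac{1}{30269} = \frac{220}{30269}$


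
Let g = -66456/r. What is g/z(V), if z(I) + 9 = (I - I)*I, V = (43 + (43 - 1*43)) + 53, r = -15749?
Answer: -7384/15749 ≈ -0.46885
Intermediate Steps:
V = 96 (V = (43 + (43 - 43)) + 53 = (43 + 0) + 53 = 43 + 53 = 96)
z(I) = -9 (z(I) = -9 + (I - I)*I = -9 + 0*I = -9 + 0 = -9)
g = 66456/15749 (g = -66456/(-15749) = -66456*(-1/15749) = 66456/15749 ≈ 4.2197)
g/z(V) = (66456/15749)/(-9) = (66456/15749)*(-1/9) = -7384/15749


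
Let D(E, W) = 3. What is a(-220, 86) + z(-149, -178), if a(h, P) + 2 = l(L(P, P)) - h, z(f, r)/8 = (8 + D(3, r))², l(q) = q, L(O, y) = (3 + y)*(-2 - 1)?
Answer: 919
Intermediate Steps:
L(O, y) = -9 - 3*y (L(O, y) = (3 + y)*(-3) = -9 - 3*y)
z(f, r) = 968 (z(f, r) = 8*(8 + 3)² = 8*11² = 8*121 = 968)
a(h, P) = -11 - h - 3*P (a(h, P) = -2 + ((-9 - 3*P) - h) = -2 + (-9 - h - 3*P) = -11 - h - 3*P)
a(-220, 86) + z(-149, -178) = (-11 - 1*(-220) - 3*86) + 968 = (-11 + 220 - 258) + 968 = -49 + 968 = 919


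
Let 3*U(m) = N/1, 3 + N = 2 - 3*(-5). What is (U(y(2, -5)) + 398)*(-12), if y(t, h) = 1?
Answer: -4832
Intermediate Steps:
N = 14 (N = -3 + (2 - 3*(-5)) = -3 + (2 + 15) = -3 + 17 = 14)
U(m) = 14/3 (U(m) = (14/1)/3 = (1*14)/3 = (1/3)*14 = 14/3)
(U(y(2, -5)) + 398)*(-12) = (14/3 + 398)*(-12) = (1208/3)*(-12) = -4832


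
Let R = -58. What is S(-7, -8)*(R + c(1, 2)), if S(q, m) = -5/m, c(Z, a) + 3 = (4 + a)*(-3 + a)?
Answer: -335/8 ≈ -41.875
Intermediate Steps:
c(Z, a) = -3 + (-3 + a)*(4 + a) (c(Z, a) = -3 + (4 + a)*(-3 + a) = -3 + (-3 + a)*(4 + a))
S(-7, -8)*(R + c(1, 2)) = (-5/(-8))*(-58 + (-15 + 2 + 2²)) = (-5*(-⅛))*(-58 + (-15 + 2 + 4)) = 5*(-58 - 9)/8 = (5/8)*(-67) = -335/8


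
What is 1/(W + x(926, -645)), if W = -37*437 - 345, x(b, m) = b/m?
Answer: -645/10652456 ≈ -6.0549e-5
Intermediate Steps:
W = -16514 (W = -16169 - 345 = -16514)
1/(W + x(926, -645)) = 1/(-16514 + 926/(-645)) = 1/(-16514 + 926*(-1/645)) = 1/(-16514 - 926/645) = 1/(-10652456/645) = -645/10652456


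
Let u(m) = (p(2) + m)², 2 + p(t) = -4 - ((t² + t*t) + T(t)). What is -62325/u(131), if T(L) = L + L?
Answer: -62325/12769 ≈ -4.8810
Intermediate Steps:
T(L) = 2*L
p(t) = -6 - 2*t - 2*t² (p(t) = -2 + (-4 - ((t² + t*t) + 2*t)) = -2 + (-4 - ((t² + t²) + 2*t)) = -2 + (-4 - (2*t² + 2*t)) = -2 + (-4 - (2*t + 2*t²)) = -2 + (-4 + (-2*t - 2*t²)) = -2 + (-4 - 2*t - 2*t²) = -6 - 2*t - 2*t²)
u(m) = (-18 + m)² (u(m) = ((-6 - 2*2 - 2*2²) + m)² = ((-6 - 4 - 2*4) + m)² = ((-6 - 4 - 8) + m)² = (-18 + m)²)
-62325/u(131) = -62325/(-18 + 131)² = -62325/(113²) = -62325/12769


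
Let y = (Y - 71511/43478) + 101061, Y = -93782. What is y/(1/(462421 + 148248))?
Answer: 193218633955319/43478 ≈ 4.4441e+9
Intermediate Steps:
y = 316404851/43478 (y = (-93782 - 71511/43478) + 101061 = -4077525307/43478 + 101061 = 316404851/43478 ≈ 7277.4)
y/(1/(462421 + 148248)) = 316404851/(43478*(1/(462421 + 148248))) = 316404851/(43478*(1/610669)) = (316404851/43478)*610669 = 193218633955319/43478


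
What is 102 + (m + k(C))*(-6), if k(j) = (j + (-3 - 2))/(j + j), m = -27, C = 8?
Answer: 2103/8 ≈ 262.88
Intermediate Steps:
k(j) = (-5 + j)/(2*j) (k(j) = (j - 5)/((2*j)) = (-5 + j)*(1/(2*j)) = (-5 + j)/(2*j))
102 + (m + k(C))*(-6) = 102 + (-27 + (1/2)*(-5 + 8)/8)*(-6) = 102 + (-27 + (1/2)*(1/8)*3)*(-6) = 102 + (-27 + 3/16)*(-6) = 102 - 429/16*(-6) = 102 + 1287/8 = 2103/8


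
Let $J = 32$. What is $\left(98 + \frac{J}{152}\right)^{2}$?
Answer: $\frac{3481956}{361} \approx 9645.3$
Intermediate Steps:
$\left(98 + \frac{J}{152}\right)^{2} = \left(98 + \frac{32}{152}\right)^{2} = \left(98 + 32 \cdot \frac{1}{152}\right)^{2} = \left(98 + \frac{4}{19}\right)^{2} = \left(\frac{1866}{19}\right)^{2} = \frac{3481956}{361}$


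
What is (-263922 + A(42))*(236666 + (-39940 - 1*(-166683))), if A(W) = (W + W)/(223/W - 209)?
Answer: -820525277595342/8555 ≈ -9.5912e+10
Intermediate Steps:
A(W) = 2*W/(-209 + 223/W) (A(W) = (2*W)/(-209 + 223/W) = 2*W/(-209 + 223/W))
(-263922 + A(42))*(236666 + (-39940 - 1*(-166683))) = (-263922 - 2*42²/(-223 + 209*42))*(236666 + (-39940 - 1*(-166683))) = (-263922 - 2*1764/(-223 + 8778))*(236666 + (-39940 + 166683)) = (-263922 - 2*1764/8555)*(236666 + 126743) = (-263922 - 2*1764*1/8555)*363409 = (-263922 - 3528/8555)*363409 = -2257856238/8555*363409 = -820525277595342/8555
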